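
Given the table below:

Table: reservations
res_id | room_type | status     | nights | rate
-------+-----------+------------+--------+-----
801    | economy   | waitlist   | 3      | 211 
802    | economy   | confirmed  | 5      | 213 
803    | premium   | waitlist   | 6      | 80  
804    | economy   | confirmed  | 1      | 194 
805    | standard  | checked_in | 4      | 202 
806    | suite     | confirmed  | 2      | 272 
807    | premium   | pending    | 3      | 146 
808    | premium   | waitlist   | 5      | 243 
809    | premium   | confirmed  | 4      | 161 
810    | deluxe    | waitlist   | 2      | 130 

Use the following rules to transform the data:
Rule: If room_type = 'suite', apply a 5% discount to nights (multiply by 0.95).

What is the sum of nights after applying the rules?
34.9

Step 1: Records with room_type = 'suite' have total nights = 2
Step 2: Apply multiplier: 2 × 0.95 = 1.9
Step 3: Other records total: 33
Step 4: Final sum = 1.9 + 33 = 34.9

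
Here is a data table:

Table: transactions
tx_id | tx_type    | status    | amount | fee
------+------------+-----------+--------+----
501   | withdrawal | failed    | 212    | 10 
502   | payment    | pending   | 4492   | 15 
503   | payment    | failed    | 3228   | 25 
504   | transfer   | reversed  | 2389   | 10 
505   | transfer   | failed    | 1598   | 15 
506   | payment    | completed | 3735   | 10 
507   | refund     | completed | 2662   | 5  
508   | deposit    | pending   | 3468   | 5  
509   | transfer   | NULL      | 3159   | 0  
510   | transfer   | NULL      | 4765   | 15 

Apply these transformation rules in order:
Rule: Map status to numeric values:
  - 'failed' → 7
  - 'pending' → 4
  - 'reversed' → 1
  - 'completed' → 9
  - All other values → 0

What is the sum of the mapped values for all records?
48

Step 1: Apply mapping to each record
Step 2: Count by status:
  'failed': 3 records × 7 = 21
  'pending': 2 records × 4 = 8
  'reversed': 1 records × 1 = 1
  'completed': 2 records × 9 = 18
Step 3: Sum all mapped values = 48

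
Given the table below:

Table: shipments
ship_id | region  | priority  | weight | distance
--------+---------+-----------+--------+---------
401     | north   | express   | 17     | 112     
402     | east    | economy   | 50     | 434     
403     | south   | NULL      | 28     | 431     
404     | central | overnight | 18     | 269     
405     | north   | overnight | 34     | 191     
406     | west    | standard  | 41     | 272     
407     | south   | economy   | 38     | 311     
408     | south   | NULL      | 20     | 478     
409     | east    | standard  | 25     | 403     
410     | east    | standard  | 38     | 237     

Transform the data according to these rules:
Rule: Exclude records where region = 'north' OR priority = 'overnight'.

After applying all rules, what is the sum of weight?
240

Step 1: Find records where region = 'north' OR priority = 'overnight'
Step 2: 3 records match, summing to 69
Step 3: Original sum: 309
Step 4: Remaining sum = 309 - 69 = 240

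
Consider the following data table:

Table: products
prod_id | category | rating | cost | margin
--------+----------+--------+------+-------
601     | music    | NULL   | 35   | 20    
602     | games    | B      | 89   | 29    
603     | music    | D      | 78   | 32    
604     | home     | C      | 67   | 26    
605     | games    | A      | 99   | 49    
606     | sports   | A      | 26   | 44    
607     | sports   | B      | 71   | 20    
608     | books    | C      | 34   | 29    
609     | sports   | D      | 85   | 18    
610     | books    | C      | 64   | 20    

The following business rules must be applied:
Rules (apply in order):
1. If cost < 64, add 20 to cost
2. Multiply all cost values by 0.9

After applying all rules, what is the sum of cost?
637.2

Step 1: Apply Rule 1 - Add 20 to records with cost < 64
  - 3 records affected: 95 + (3 × 20) = 155
  - Unaffected records: 553
  - Sum after Rule 1: 708
Step 2: Apply Rule 2 - Multiply all by 0.9
  - 708 × 0.9 = 637.2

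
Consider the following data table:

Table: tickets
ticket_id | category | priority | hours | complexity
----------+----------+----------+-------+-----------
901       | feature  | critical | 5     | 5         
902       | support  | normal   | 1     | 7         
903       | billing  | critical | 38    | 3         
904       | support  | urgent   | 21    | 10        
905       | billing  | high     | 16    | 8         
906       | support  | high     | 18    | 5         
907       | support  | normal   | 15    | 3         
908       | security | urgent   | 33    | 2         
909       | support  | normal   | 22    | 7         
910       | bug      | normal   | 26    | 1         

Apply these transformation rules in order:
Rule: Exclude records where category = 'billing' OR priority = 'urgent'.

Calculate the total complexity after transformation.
28

Step 1: Find records where category = 'billing' OR priority = 'urgent'
Step 2: 4 records match, summing to 23
Step 3: Original sum: 51
Step 4: Remaining sum = 51 - 23 = 28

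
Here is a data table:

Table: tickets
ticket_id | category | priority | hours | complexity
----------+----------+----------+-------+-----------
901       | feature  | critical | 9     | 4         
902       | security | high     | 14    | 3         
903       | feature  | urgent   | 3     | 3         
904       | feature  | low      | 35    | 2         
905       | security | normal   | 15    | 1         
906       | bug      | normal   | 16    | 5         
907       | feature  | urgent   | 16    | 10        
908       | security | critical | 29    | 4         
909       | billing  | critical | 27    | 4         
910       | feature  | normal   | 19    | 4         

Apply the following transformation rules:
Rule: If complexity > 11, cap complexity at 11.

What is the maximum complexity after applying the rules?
10

Step 1: Original maximum complexity = 10
Step 2: Check cap of 11 against maximum
Step 3: No records exceed the cap (max 10 <= cap 11), so no capping applies
Step 4: Maximum after transformation = 10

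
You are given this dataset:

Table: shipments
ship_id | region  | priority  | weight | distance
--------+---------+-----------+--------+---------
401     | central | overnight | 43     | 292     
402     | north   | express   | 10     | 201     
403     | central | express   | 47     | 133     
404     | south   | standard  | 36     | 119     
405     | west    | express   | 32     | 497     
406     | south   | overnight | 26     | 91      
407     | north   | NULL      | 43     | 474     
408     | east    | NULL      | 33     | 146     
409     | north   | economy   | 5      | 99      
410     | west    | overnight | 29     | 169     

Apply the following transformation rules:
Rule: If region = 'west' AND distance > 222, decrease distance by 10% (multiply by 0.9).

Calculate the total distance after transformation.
2171.3

Step 1: Find records where region = 'west' AND distance > 222
Step 2: 1 records match, summing to 497
Step 3: After multiplier: 497 × 0.9 = 447.3
Step 4: Unaffected records sum: 1724
Step 5: Final sum = 447.3 + 1724 = 2171.3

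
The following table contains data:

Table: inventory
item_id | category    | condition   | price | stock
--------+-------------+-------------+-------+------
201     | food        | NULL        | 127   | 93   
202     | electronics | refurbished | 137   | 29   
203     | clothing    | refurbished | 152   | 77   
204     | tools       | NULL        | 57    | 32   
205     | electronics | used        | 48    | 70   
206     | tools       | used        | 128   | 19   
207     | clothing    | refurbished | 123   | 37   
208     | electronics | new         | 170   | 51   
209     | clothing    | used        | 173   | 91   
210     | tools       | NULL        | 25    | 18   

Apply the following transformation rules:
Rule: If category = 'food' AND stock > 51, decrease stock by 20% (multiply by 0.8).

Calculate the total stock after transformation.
498.4

Step 1: Find records where category = 'food' AND stock > 51
Step 2: 1 records match, summing to 93
Step 3: After multiplier: 93 × 0.8 = 74.4
Step 4: Unaffected records sum: 424
Step 5: Final sum = 74.4 + 424 = 498.4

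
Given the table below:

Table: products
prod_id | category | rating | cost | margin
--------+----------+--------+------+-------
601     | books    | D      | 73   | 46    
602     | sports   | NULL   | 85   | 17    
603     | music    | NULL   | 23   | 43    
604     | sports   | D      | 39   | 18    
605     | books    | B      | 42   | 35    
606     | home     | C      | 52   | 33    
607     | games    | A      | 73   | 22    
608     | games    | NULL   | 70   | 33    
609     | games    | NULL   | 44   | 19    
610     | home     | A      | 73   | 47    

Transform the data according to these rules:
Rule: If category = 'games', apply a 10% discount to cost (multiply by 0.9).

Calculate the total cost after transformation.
555.3

Step 1: Records with category = 'games' have total cost = 187
Step 2: Apply multiplier: 187 × 0.9 = 168.3
Step 3: Other records total: 387
Step 4: Final sum = 168.3 + 387 = 555.3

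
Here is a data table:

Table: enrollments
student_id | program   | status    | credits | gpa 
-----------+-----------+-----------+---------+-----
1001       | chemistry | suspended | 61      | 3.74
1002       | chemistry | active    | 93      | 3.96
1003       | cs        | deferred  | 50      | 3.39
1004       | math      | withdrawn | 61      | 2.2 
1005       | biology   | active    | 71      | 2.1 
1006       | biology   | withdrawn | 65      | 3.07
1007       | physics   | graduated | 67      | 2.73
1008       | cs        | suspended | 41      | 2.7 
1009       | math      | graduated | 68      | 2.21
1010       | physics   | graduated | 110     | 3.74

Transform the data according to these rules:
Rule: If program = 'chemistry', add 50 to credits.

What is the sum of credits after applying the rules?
787

Step 1: Count records where program = 'chemistry': 2
Step 2: Total bonus added: 2 × 50 = 100
Step 3: Original sum of credits: 687
Step 4: Final sum = 687 + 100 = 787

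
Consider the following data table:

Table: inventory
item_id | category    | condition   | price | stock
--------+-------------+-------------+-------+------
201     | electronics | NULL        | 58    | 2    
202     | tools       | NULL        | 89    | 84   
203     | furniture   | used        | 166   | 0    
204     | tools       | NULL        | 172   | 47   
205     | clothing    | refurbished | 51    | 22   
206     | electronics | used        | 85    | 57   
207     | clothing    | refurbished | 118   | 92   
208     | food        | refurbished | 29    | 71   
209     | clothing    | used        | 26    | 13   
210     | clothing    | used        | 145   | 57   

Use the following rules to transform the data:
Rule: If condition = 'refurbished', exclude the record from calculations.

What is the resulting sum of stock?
260

Step 1: Identify records where condition = 'refurbished'
Step 2: The excluded records sum to 185
Step 3: Original total stock = 445
Step 4: Remaining total = 445 - 185 = 260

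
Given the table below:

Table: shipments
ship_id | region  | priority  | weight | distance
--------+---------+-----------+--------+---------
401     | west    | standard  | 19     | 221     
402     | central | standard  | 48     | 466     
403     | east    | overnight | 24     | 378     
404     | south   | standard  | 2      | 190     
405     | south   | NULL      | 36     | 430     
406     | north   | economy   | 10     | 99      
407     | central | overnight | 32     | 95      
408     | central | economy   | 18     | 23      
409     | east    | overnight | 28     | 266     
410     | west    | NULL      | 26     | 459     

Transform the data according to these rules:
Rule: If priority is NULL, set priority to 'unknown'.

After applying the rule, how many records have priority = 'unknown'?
2

Step 1: Count records where priority IS NULL
Step 2: Found 2 records with NULL priority
Step 3: These records will have priority set to 'unknown'
Step 4: Records already having priority = 'unknown': 0
Step 5: Answer: 2 + 0 = 2 records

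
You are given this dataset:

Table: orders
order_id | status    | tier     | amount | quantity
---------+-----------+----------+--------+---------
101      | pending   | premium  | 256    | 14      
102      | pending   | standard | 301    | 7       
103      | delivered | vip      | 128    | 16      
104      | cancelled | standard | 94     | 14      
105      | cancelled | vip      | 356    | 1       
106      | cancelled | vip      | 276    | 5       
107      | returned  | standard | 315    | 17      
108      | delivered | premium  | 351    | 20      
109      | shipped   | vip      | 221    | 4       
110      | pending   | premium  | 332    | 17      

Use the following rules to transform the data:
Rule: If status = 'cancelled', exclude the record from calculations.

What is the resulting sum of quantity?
95

Step 1: Identify records where status = 'cancelled'
Step 2: The excluded records sum to 20
Step 3: Original total quantity = 115
Step 4: Remaining total = 115 - 20 = 95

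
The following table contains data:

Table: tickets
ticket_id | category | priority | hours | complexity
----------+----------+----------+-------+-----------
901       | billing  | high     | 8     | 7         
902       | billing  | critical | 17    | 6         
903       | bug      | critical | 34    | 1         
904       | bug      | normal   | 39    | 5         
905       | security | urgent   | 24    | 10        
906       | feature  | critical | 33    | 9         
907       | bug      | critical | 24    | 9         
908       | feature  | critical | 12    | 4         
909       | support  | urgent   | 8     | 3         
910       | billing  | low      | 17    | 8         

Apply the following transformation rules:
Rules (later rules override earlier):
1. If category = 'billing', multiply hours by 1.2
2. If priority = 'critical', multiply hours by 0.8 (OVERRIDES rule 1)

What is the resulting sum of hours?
197.0

Step 1: Rule 2 takes priority for records with priority = 'critical'
  - 5 records: 120 × 0.8 = 96.0
Step 2: Rule 1 applies to remaining records with category = 'billing'
  - 2 records: 25 × 1.2 = 30.0
Step 3: Other records unchanged: 71
Step 4: Final sum = 96.0 + 30.0 + 71 = 197.0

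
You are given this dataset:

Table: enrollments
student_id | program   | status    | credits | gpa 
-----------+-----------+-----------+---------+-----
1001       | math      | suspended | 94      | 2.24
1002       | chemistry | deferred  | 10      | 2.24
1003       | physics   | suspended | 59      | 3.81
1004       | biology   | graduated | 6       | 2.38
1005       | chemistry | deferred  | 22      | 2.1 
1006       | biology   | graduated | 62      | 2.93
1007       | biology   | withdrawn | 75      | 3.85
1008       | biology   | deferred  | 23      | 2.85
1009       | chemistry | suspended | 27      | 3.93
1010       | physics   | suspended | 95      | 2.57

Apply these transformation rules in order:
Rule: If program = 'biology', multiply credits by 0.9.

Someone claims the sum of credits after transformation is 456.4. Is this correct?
Yes, the result is correct.

Step 1: Calculate the correct sum after transformation
Step 2: Apply multiplier 0.9 to records where program = 'biology'
Step 3: Correct result = 456.4
Step 4: Claimed result = 456.4
Step 5: 456.4 = 456.4 ✓
Conclusion: The claimed result is correct.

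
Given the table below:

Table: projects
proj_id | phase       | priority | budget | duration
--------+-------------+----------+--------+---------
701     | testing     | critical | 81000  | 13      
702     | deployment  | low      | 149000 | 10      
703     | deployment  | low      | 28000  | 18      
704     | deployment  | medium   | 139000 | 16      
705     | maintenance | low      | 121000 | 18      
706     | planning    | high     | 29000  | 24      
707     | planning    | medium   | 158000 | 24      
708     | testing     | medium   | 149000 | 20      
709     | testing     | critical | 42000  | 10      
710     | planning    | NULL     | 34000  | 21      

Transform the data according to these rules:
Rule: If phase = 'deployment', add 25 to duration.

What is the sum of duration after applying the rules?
249

Step 1: Count records where phase = 'deployment': 3
Step 2: Total bonus added: 3 × 25 = 75
Step 3: Original sum of duration: 174
Step 4: Final sum = 174 + 75 = 249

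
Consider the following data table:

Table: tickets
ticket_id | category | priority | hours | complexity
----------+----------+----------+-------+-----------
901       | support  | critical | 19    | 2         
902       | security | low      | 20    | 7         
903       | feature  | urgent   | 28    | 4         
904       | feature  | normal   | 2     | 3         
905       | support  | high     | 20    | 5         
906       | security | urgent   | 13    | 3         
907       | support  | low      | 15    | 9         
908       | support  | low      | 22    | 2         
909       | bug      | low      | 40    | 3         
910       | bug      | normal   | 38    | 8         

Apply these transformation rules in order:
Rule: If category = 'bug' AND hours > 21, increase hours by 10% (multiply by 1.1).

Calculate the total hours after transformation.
224.8

Step 1: Find records where category = 'bug' AND hours > 21
Step 2: 2 records match, summing to 78
Step 3: After multiplier: 78 × 1.1 = 85.8
Step 4: Unaffected records sum: 139
Step 5: Final sum = 85.8 + 139 = 224.8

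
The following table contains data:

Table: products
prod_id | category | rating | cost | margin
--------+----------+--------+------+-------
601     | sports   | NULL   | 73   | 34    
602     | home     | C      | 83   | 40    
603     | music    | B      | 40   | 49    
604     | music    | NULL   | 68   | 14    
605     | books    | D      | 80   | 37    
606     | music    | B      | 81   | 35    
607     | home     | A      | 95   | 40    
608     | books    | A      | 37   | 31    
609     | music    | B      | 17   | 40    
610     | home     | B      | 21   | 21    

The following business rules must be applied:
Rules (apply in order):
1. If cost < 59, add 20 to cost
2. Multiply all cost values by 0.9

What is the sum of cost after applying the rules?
607.5

Step 1: Apply Rule 1 - Add 20 to records with cost < 59
  - 4 records affected: 115 + (4 × 20) = 195
  - Unaffected records: 480
  - Sum after Rule 1: 675
Step 2: Apply Rule 2 - Multiply all by 0.9
  - 675 × 0.9 = 607.5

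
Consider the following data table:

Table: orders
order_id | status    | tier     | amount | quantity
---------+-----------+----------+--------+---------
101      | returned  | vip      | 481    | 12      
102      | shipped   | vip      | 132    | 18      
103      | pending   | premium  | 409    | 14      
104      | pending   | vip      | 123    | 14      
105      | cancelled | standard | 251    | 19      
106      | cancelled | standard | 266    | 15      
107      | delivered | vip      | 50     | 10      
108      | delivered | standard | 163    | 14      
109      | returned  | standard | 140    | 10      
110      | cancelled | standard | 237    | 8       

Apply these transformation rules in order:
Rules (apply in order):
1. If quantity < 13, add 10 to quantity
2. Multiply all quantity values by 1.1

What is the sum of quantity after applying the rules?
191.4

Step 1: Apply Rule 1 - Add 10 to records with quantity < 13
  - 4 records affected: 40 + (4 × 10) = 80
  - Unaffected records: 94
  - Sum after Rule 1: 174
Step 2: Apply Rule 2 - Multiply all by 1.1
  - 174 × 1.1 = 191.4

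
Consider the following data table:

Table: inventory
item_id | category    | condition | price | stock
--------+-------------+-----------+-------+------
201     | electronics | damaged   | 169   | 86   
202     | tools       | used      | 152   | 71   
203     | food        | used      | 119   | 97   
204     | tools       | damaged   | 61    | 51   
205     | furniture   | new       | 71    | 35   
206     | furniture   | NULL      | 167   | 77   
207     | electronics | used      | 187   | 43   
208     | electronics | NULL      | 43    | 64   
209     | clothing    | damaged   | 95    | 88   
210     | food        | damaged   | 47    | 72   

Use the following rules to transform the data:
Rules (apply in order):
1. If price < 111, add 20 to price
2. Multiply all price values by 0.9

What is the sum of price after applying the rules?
1089.9

Step 1: Apply Rule 1 - Add 20 to records with price < 111
  - 5 records affected: 317 + (5 × 20) = 417
  - Unaffected records: 794
  - Sum after Rule 1: 1211
Step 2: Apply Rule 2 - Multiply all by 0.9
  - 1211 × 0.9 = 1089.9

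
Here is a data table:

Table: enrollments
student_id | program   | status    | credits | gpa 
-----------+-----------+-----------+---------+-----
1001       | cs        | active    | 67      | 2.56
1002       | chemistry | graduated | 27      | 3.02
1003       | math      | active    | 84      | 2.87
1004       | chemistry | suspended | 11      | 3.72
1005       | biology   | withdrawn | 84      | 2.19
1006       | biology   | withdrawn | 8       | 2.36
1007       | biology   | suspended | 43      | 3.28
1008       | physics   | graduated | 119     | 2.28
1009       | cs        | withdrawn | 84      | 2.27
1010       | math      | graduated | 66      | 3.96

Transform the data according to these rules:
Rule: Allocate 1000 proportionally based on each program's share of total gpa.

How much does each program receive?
biology: 274.64, chemistry: 236.41, cs: 169.41, math: 239.57, physics: 79.97

Step 1: Calculate total gpa = 28.51
Step 2: Calculate each program's proportion:
  biology: 7.83/28.51 = 27.46% → 274.64
  chemistry: 6.74/28.51 = 23.64% → 236.41
  cs: 4.83/28.51 = 16.94% → 169.41
  math: 6.83/28.51 = 23.96% → 239.57
  physics: 2.28/28.51 = 8.00% → 79.97
Step 3: Verify: sum of allocations ≈ 1000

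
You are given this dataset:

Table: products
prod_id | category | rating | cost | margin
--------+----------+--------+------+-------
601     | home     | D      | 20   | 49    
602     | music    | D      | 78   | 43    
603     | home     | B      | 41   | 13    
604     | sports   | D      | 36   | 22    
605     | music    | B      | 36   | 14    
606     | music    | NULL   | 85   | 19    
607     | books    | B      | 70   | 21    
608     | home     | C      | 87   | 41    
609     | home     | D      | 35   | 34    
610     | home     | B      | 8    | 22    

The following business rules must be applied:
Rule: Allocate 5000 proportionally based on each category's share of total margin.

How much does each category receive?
books: 377.7, home: 2859.71, music: 1366.91, sports: 395.68

Step 1: Calculate total margin = 278
Step 2: Calculate each category's proportion:
  books: 21/278 = 7.55% → 377.7
  home: 159/278 = 57.19% → 2859.71
  music: 76/278 = 27.34% → 1366.91
  sports: 22/278 = 7.91% → 395.68
Step 3: Verify: sum of allocations ≈ 5000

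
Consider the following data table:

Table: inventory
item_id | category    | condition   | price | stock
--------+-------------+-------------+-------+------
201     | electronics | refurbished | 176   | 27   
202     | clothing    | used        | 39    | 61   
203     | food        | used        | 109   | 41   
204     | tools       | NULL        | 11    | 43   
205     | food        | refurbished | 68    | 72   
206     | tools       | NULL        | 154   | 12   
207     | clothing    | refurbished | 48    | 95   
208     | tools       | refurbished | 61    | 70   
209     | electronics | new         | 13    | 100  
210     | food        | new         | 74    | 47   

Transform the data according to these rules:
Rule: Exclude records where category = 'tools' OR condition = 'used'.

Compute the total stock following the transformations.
341

Step 1: Find records where category = 'tools' OR condition = 'used'
Step 2: 5 records match, summing to 227
Step 3: Original sum: 568
Step 4: Remaining sum = 568 - 227 = 341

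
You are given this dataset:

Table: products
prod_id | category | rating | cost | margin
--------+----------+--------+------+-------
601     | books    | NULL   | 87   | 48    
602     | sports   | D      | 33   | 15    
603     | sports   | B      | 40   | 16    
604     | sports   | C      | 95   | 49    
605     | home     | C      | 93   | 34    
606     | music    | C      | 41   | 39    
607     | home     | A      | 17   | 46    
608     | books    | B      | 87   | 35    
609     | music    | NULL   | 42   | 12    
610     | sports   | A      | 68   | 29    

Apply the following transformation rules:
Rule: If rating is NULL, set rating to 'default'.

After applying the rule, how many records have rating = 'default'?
2

Step 1: Count records where rating IS NULL
Step 2: Found 2 records with NULL rating
Step 3: These records will have rating set to 'default'
Step 4: Records already having rating = 'default': 0
Step 5: Answer: 2 + 0 = 2 records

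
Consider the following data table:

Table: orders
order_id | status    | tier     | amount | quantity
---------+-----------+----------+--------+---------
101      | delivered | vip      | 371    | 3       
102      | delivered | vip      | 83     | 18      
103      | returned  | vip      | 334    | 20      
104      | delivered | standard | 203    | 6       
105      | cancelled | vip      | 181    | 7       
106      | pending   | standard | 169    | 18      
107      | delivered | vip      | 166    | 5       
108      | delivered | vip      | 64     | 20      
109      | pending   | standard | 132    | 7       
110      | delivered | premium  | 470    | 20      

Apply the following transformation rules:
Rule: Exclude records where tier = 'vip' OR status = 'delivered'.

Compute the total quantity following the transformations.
25

Step 1: Find records where tier = 'vip' OR status = 'delivered'
Step 2: 8 records match, summing to 99
Step 3: Original sum: 124
Step 4: Remaining sum = 124 - 99 = 25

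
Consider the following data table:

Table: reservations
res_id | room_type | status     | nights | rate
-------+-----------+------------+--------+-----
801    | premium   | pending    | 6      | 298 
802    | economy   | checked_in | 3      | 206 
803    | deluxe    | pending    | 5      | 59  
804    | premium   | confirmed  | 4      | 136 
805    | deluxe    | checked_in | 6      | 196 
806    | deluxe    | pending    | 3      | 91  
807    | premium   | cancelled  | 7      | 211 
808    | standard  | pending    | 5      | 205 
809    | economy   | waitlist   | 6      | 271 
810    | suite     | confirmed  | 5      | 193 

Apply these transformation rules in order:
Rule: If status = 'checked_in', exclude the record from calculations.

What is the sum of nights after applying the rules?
41

Step 1: Identify records where status = 'checked_in'
Step 2: The excluded records sum to 9
Step 3: Original total nights = 50
Step 4: Remaining total = 50 - 9 = 41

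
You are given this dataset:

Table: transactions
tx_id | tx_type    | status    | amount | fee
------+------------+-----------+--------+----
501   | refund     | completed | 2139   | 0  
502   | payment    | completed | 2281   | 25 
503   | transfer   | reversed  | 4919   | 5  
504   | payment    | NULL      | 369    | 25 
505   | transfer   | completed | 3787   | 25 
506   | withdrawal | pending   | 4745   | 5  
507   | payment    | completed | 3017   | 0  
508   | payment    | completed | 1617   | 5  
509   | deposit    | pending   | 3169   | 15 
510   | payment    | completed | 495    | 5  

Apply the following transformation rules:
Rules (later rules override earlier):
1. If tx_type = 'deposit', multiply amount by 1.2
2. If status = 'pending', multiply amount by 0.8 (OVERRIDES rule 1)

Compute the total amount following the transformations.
24955.2

Step 1: Rule 2 takes priority for records with status = 'pending'
  - 2 records: 7914 × 0.8 = 6331.2
Step 2: Rule 1 applies to remaining records with tx_type = 'deposit'
  - 0 records: 0 × 1.2 = 0.0
Step 3: Other records unchanged: 18624
Step 4: Final sum = 6331.2 + 0.0 + 18624 = 24955.2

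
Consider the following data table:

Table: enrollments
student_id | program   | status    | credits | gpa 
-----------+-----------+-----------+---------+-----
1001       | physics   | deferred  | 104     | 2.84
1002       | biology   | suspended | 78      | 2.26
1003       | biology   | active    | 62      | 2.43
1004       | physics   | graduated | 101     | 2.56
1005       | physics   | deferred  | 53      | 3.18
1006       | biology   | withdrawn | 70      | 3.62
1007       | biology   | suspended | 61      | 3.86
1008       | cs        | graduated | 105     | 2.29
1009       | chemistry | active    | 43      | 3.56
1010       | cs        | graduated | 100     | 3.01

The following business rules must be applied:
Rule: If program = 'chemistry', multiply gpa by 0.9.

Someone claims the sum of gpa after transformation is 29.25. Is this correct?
Yes, the result is correct.

Step 1: Calculate the correct sum after transformation
Step 2: Apply multiplier 0.9 to records where program = 'chemistry'
Step 3: Correct result = 29.25
Step 4: Claimed result = 29.25
Step 5: 29.25 = 29.25 ✓
Conclusion: The claimed result is correct.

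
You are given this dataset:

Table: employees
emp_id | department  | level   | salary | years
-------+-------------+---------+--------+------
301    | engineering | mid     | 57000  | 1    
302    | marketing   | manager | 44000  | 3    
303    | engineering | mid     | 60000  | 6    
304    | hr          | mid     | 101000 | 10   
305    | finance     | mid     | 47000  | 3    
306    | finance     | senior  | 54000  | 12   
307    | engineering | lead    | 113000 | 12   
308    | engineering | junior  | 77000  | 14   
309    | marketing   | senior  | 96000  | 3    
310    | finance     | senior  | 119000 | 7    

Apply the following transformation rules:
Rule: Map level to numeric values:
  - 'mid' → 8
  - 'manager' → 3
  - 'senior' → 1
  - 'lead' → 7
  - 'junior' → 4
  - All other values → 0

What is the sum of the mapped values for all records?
49

Step 1: Apply mapping to each record
Step 2: Count by status:
  'mid': 4 records × 8 = 32
  'manager': 1 records × 3 = 3
  'senior': 3 records × 1 = 3
  'lead': 1 records × 7 = 7
  'junior': 1 records × 4 = 4
Step 3: Sum all mapped values = 49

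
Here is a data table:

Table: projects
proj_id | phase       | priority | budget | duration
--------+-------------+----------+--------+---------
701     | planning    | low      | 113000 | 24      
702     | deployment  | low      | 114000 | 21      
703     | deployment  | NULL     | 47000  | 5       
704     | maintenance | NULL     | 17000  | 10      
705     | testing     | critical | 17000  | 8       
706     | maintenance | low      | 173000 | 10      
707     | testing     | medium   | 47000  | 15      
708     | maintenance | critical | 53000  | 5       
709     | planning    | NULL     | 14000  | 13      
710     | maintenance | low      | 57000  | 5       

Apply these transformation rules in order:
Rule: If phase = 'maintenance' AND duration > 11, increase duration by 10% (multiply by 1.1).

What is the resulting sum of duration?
116

Step 1: Find records where phase = 'maintenance' AND duration > 11
Step 2: 0 records match, summing to 0
Step 3: After multiplier: 0 × 1.1 = 0.0
Step 4: Unaffected records sum: 116
Step 5: Final sum = 0.0 + 116 = 116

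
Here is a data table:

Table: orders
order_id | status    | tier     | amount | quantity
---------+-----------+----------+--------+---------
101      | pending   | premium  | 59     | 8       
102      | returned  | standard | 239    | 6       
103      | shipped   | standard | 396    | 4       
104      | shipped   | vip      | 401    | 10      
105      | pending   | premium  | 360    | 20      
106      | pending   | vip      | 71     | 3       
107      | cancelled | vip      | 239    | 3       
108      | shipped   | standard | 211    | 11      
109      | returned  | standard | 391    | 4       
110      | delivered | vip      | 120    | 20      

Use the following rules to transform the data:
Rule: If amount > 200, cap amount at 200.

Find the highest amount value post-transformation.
200

Step 1: Original maximum amount = 401
Step 2: Apply cap at 200
Step 3: 7 records had amount > 200 and were capped
Step 4: Maximum after transformation = 200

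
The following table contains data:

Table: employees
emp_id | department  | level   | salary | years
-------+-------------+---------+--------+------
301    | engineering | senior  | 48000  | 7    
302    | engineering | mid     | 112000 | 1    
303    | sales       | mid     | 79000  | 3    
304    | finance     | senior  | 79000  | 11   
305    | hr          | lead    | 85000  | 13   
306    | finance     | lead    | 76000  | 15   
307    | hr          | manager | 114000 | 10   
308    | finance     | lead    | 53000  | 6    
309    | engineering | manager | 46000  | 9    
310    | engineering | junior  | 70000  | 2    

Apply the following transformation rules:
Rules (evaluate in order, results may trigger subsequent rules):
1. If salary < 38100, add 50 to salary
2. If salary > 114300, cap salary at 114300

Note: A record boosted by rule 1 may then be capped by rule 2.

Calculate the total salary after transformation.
762000

Step 1: Apply rule 1 to records with salary < 38100
  - 0 records get bonus of 50
  - Of these, 0 records then exceed 114300 and get capped
Step 2: Apply rule 2 to records with salary > 114300
  - 0 records (original) are capped
Step 3: Calculate final sum = 762000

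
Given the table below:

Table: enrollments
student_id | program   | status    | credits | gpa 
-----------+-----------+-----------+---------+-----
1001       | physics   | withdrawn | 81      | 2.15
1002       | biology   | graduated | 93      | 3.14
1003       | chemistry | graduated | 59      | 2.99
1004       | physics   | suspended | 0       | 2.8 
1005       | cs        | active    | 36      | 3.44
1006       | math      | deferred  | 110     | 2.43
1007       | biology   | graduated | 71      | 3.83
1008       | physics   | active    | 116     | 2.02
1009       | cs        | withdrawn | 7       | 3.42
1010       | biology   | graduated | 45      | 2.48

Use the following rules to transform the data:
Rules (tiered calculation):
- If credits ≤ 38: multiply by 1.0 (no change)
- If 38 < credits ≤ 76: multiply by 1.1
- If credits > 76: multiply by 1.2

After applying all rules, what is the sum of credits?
715.5

Step 1: Tier 1 (credits ≤ 38): 3 records, sum = 43 × 1.0 = 43.0
Step 2: Tier 2 (38 < credits ≤ 76): 3 records, sum = 175 × 1.1 = 192.5
Step 3: Tier 3 (credits > 76): 4 records, sum = 400 × 1.2 = 480.0
Step 4: Final sum = 43.0 + 192.5 + 480.0 = 715.5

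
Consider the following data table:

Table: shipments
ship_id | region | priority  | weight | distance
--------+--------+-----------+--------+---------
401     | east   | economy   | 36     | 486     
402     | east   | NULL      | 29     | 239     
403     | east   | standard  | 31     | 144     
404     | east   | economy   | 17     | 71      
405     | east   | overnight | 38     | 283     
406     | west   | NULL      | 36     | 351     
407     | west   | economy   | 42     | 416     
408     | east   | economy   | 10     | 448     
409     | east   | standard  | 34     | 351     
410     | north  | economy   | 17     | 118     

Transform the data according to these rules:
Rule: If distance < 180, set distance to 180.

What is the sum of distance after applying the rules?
3114

Step 1: 3 records have distance < 180
Step 2: These records originally summed to 333
Step 3: After setting to minimum: 3 × 180 = 540
Step 4: Unaffected records sum: 2574
Step 5: Final sum = 540 + 2574 = 3114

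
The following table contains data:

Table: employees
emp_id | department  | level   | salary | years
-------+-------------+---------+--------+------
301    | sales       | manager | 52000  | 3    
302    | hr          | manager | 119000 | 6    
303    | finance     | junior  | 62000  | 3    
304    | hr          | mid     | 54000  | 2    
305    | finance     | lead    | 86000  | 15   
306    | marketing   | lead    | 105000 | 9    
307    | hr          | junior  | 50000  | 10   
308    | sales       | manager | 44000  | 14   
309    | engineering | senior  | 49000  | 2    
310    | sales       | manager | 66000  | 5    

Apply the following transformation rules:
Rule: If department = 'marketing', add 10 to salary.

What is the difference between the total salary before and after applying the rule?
10

Step 1: Original sum of salary = 687000
Step 2: 1 records have department = 'marketing'
Step 3: Each affected record changes by 10
Step 4: Total change = 1 × 10 = 10
Step 5: New sum = 687000 + 10 = 687010
Step 6: Difference = |687010 - 687000| = 10
        (Sum increased by 10)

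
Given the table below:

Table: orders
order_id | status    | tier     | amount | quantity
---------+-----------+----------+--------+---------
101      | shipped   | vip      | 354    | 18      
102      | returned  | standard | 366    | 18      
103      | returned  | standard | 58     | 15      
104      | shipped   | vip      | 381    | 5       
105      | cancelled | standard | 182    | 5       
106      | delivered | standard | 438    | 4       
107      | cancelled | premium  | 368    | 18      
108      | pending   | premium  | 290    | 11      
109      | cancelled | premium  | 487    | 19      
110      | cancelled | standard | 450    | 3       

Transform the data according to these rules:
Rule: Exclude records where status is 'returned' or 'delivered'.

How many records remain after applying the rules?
7

Step 1: Count records to exclude
  - 2 (returned) + 1 (delivered) = 3 records
Step 2: Total records: 10
Step 3: Remaining = 10 - 3 = 7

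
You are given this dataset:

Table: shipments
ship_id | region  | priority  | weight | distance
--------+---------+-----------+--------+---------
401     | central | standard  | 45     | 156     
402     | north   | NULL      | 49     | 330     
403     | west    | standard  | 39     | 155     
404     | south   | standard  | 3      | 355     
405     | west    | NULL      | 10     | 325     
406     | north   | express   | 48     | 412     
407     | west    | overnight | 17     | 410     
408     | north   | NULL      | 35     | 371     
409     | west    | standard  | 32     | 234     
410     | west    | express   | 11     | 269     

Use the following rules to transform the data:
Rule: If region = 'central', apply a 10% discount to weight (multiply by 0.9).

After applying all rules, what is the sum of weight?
284.5

Step 1: Records with region = 'central' have total weight = 45
Step 2: Apply multiplier: 45 × 0.9 = 40.5
Step 3: Other records total: 244
Step 4: Final sum = 40.5 + 244 = 284.5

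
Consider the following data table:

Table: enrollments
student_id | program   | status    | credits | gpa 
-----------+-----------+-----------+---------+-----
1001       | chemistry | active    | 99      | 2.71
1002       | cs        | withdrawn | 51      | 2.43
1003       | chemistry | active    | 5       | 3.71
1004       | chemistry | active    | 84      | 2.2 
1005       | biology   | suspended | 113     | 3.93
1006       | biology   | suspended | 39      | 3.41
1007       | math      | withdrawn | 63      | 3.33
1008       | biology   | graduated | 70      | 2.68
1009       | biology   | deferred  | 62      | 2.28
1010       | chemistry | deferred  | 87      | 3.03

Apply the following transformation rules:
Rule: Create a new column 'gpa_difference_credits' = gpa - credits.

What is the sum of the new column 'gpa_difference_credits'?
-643.29

Step 1: For each record, compute gpa - credits
Example calculations:
  2.71 - 99 = -96.29
  2.43 - 51 = -48.57
  3.71 - 5 = -1.29
  ...
Step 2: Sum all derived values
Step 3: Total = -643.29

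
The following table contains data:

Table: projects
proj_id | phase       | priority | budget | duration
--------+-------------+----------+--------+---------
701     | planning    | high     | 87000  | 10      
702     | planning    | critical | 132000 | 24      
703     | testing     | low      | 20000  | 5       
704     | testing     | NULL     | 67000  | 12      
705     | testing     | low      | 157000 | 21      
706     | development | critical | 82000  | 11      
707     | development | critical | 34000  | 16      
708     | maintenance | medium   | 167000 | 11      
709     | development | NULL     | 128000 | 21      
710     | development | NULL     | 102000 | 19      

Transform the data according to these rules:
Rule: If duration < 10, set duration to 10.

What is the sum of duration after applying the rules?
155

Step 1: 1 records have duration < 10
Step 2: These records originally summed to 5
Step 3: After setting to minimum: 1 × 10 = 10
Step 4: Unaffected records sum: 145
Step 5: Final sum = 10 + 145 = 155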